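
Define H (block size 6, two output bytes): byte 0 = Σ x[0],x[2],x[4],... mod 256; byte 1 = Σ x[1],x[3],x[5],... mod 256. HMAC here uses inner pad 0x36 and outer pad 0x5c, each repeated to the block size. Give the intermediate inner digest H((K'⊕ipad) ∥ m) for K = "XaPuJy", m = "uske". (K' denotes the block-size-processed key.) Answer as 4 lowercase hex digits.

30c1

Key "XaPuJy" = 58 61 50 75 4a 79 is exactly B = 6 bytes: K' = 58 61 50 75 4a 79.
K' ⊕ ipad = 6e 57 66 43 7c 4f.
Inner input = 6e 57 66 43 7c 4f ∥ 75 73 6b 65.
Inner hash: even-index sum = 560 mod 256 = 48; odd-index sum = 449 mod 256 = 193 → 30 c1.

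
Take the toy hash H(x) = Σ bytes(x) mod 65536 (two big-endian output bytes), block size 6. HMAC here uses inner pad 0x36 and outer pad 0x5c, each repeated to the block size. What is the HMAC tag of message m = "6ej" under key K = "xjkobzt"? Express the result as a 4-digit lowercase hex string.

Key "xjkobzt" = 78 6a 6b 6f 62 7a 74 is 7 bytes > B = 6, so hash it first: H(key) = 03 0c, then zero-pad to 6 bytes: K' = 03 0c 00 00 00 00.
K' ⊕ ipad = 35 3a 36 36 36 36.  K' ⊕ opad = 5f 50 5c 5c 5c 5c.
Inner input = (K'⊕ipad) ∥ m = 35 3a 36 36 36 36 ∥ 36 65 6a.
Inner hash: sum = 53+58+54+54+54+54+54+101+106 = 588 → 02 4c.
Outer input = (K'⊕opad) ∥ inner = 5f 50 5c 5c 5c 5c ∥ 02 4c.
Outer hash (tag): sum = 95+80+92+92+92+92+2+76 = 621 → 02 6d.

026d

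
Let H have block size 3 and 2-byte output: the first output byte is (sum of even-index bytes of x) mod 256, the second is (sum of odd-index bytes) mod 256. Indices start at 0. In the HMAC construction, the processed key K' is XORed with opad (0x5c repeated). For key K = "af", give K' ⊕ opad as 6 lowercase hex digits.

Key "af" = 61 66 is 2 bytes ≤ B = 3; zero-pad to 3 bytes: K' = 61 66 00.
XOR each byte with 0x5c: 61⊕5c=3d, 66⊕5c=3a, 00⊕5c=5c.

3d3a5c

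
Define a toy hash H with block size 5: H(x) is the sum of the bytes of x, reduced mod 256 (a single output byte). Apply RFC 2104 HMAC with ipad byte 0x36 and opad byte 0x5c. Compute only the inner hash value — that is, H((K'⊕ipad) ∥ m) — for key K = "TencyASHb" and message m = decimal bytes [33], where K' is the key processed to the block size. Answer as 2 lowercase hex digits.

70

Key "TencyASHb" = 54 65 6e 63 79 41 53 48 62 is 9 bytes > B = 5, so hash it first: H(key) = 41, then zero-pad to 5 bytes: K' = 41 00 00 00 00.
K' ⊕ ipad = 77 36 36 36 36.
Inner input = 77 36 36 36 36 ∥ 21.
Inner hash: sum = 119+54+54+54+54+33 = 368; mod 256 = 112 → 70.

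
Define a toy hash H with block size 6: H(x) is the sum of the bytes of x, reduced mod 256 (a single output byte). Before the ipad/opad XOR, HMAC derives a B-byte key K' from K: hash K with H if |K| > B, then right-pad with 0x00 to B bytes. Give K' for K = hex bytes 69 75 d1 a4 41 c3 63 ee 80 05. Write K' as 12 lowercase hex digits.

2d0000000000

|K| = 10 > B = 6, so first hash the key.
H(K): sum = 105+117+209+164+65+195+99+238+128+5 = 1325; mod 256 = 45 → 2d.
Zero-pad H(K) = 2d to 6 bytes: K' = 2d 00 00 00 00 00.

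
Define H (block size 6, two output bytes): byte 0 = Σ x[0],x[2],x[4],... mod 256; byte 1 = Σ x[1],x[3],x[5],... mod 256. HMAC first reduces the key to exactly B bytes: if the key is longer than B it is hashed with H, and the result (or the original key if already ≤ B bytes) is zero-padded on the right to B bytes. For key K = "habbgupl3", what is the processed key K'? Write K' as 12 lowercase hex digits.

|K| = 9 > B = 6, so first hash the key.
H(K): even-index sum = 468 mod 256 = 212; odd-index sum = 420 mod 256 = 164 → d4 a4.
Zero-pad H(K) = d4 a4 to 6 bytes: K' = d4 a4 00 00 00 00.

d4a400000000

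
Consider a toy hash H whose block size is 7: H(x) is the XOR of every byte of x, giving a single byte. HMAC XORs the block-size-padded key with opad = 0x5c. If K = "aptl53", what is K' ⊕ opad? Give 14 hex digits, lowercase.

Key "aptl53" = 61 70 74 6c 35 33 is 6 bytes ≤ B = 7; zero-pad to 7 bytes: K' = 61 70 74 6c 35 33 00.
XOR each byte with 0x5c: 61⊕5c=3d, 70⊕5c=2c, 74⊕5c=28, 6c⊕5c=30, 35⊕5c=69, 33⊕5c=6f, 00⊕5c=5c.

3d2c2830696f5c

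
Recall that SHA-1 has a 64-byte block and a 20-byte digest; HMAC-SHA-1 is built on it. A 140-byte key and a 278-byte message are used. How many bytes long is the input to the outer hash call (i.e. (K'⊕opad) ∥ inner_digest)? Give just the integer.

84

Key is 140 > 64 bytes, so it is hashed to 20 bytes then zero-padded to 64: |K'| = 64.
Outer input = (K'⊕opad) ∥ H(inner) → 64 + 20 = 84 bytes.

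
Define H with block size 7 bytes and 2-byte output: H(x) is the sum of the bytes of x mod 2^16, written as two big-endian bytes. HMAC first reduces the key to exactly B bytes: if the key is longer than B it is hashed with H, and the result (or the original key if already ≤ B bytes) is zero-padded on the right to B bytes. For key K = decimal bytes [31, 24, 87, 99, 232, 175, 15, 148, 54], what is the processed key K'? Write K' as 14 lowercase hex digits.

03610000000000

|K| = 9 > B = 7, so first hash the key.
H(K): sum = 31+24+87+99+232+175+15+148+54 = 865 → 03 61.
Zero-pad H(K) = 03 61 to 7 bytes: K' = 03 61 00 00 00 00 00.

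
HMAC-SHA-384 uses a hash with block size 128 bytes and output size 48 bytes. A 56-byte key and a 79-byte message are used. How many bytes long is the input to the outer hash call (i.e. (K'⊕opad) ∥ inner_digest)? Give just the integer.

176

Key is 56 ≤ 128 bytes, zero-padded: |K'| = 128.
Outer input = (K'⊕opad) ∥ H(inner) → 128 + 48 = 176 bytes.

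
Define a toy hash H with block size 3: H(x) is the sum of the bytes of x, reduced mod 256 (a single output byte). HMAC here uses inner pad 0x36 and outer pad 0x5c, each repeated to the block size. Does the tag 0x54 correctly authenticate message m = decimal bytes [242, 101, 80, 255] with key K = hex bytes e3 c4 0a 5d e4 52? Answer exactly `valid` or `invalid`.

Key hex bytes e3 c4 0a 5d e4 52 is 6 bytes > B = 3, so hash it first: H(key) = 44, then zero-pad to 3 bytes: K' = 44 00 00.
K' ⊕ ipad = 72 36 36; K' ⊕ opad = 18 5c 5c.
Inner hash: sum = 114+54+54+242+101+80+255 = 900; mod 256 = 132 → 84.
Outer hash (recomputed tag): sum = 24+92+92+132 = 340; mod 256 = 84 → 54.
Recomputed tag = 54; claimed = 54 → match.

valid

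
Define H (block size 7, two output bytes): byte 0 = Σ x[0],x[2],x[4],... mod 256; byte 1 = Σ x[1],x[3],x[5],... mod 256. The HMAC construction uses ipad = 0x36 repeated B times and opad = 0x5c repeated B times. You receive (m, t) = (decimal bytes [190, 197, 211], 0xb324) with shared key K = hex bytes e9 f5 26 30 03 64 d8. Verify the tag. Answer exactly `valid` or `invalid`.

invalid

Key hex bytes e9 f5 26 30 03 64 d8 is exactly B = 7 bytes: K' = e9 f5 26 30 03 64 d8.
K' ⊕ ipad = df c3 10 06 35 52 ee; K' ⊕ opad = b5 a9 7a 6c 5f 38 84.
Inner hash: even-index sum = 727 mod 256 = 215; odd-index sum = 684 mod 256 = 172 → d7 ac.
Outer hash (recomputed tag): even-index sum = 702 mod 256 = 190; odd-index sum = 548 mod 256 = 36 → be 24.
Recomputed tag = be24; claimed = b324 → mismatch.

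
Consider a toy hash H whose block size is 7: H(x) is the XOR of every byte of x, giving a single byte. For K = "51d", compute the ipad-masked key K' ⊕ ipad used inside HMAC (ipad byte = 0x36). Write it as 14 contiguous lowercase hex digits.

Key "51d" = 35 31 64 is 3 bytes ≤ B = 7; zero-pad to 7 bytes: K' = 35 31 64 00 00 00 00.
XOR each byte with 0x36: 35⊕36=03, 31⊕36=07, 64⊕36=52, 00⊕36=36, 00⊕36=36, 00⊕36=36, 00⊕36=36.

03075236363636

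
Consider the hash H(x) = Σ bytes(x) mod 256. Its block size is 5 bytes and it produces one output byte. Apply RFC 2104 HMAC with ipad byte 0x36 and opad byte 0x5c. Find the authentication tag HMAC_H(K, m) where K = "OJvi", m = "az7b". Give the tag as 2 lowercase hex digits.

22

Key "OJvi" = 4f 4a 76 69 is 4 bytes ≤ B = 5; zero-pad to 5 bytes: K' = 4f 4a 76 69 00.
K' ⊕ ipad = 79 7c 40 5f 36.  K' ⊕ opad = 13 16 2a 35 5c.
Inner input = (K'⊕ipad) ∥ m = 79 7c 40 5f 36 ∥ 61 7a 37 62.
Inner hash: sum = 121+124+64+95+54+97+122+55+98 = 830; mod 256 = 62 → 3e.
Outer input = (K'⊕opad) ∥ inner = 13 16 2a 35 5c ∥ 3e.
Outer hash (tag): sum = 19+22+42+53+92+62 = 290; mod 256 = 34 → 22.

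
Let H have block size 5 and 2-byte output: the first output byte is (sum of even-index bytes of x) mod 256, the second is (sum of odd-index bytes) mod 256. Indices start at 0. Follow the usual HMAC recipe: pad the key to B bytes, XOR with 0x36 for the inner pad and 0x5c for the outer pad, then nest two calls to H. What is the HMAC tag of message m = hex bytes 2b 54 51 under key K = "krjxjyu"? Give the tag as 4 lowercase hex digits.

a7dd

Key "krjxjyu" = 6b 72 6a 78 6a 79 75 is 7 bytes > B = 5, so hash it first: H(key) = b4 63, then zero-pad to 5 bytes: K' = b4 63 00 00 00.
K' ⊕ ipad = 82 55 36 36 36.  K' ⊕ opad = e8 3f 5c 5c 5c.
Inner input = (K'⊕ipad) ∥ m = 82 55 36 36 36 ∥ 2b 54 51.
Inner hash: even-index sum = 322 mod 256 = 66; odd-index sum = 263 mod 256 = 7 → 42 07.
Outer input = (K'⊕opad) ∥ inner = e8 3f 5c 5c 5c ∥ 42 07.
Outer hash (tag): even-index sum = 423 mod 256 = 167; odd-index sum = 221 mod 256 = 221 → a7 dd.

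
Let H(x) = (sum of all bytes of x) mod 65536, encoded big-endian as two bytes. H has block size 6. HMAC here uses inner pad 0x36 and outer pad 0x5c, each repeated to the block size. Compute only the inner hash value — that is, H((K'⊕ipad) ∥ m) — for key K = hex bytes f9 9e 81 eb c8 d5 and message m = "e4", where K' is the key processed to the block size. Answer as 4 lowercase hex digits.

Key hex bytes f9 9e 81 eb c8 d5 is exactly B = 6 bytes: K' = f9 9e 81 eb c8 d5.
K' ⊕ ipad = cf a8 b7 dd fe e3.
Inner input = cf a8 b7 dd fe e3 ∥ 65 34.
Inner hash: sum = 207+168+183+221+254+227+101+52 = 1413 → 05 85.

0585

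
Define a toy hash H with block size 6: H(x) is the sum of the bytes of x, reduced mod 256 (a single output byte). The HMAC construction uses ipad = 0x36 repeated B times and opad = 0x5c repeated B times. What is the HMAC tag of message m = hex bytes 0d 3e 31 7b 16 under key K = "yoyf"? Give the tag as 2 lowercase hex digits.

2f

Key "yoyf" = 79 6f 79 66 is 4 bytes ≤ B = 6; zero-pad to 6 bytes: K' = 79 6f 79 66 00 00.
K' ⊕ ipad = 4f 59 4f 50 36 36.  K' ⊕ opad = 25 33 25 3a 5c 5c.
Inner input = (K'⊕ipad) ∥ m = 4f 59 4f 50 36 36 ∥ 0d 3e 31 7b 16.
Inner hash: sum = 79+89+79+80+54+54+13+62+49+123+22 = 704; mod 256 = 192 → c0.
Outer input = (K'⊕opad) ∥ inner = 25 33 25 3a 5c 5c ∥ c0.
Outer hash (tag): sum = 37+51+37+58+92+92+192 = 559; mod 256 = 47 → 2f.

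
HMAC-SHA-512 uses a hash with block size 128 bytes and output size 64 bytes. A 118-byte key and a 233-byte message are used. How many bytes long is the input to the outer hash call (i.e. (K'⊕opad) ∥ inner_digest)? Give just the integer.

192

Key is 118 ≤ 128 bytes, zero-padded: |K'| = 128.
Outer input = (K'⊕opad) ∥ H(inner) → 128 + 64 = 192 bytes.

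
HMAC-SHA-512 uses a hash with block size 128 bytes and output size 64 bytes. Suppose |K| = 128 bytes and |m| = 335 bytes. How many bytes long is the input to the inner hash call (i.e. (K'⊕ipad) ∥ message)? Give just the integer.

Key is 128 ≤ 128 bytes, zero-padded: |K'| = 128.
Inner input = (K'⊕ipad) ∥ m → 128 + 335 = 463 bytes.

463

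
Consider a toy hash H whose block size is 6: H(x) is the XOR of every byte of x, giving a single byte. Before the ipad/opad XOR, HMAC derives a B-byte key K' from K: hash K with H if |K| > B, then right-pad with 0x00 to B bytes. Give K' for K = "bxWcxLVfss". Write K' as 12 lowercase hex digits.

2a0000000000

|K| = 10 > B = 6, so first hash the key.
H(K): XOR 62⊕78⊕57⊕63⊕78⊕4c⊕56⊕66⊕73⊕73 = 2a.
Zero-pad H(K) = 2a to 6 bytes: K' = 2a 00 00 00 00 00.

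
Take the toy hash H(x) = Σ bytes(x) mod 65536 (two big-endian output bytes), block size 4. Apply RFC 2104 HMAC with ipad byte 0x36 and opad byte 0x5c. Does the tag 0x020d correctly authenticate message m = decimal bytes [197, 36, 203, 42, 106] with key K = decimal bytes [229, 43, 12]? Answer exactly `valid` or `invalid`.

invalid

Key decimal bytes [229, 43, 12] = e5 2b 0c is 3 bytes ≤ B = 4; zero-pad to 4 bytes: K' = e5 2b 0c 00.
K' ⊕ ipad = d3 1d 3a 36; K' ⊕ opad = b9 77 50 5c.
Inner hash: sum = 211+29+58+54+197+36+203+42+106 = 936 → 03 a8.
Outer hash (recomputed tag): sum = 185+119+80+92+3+168 = 647 → 02 87.
Recomputed tag = 0287; claimed = 020d → mismatch.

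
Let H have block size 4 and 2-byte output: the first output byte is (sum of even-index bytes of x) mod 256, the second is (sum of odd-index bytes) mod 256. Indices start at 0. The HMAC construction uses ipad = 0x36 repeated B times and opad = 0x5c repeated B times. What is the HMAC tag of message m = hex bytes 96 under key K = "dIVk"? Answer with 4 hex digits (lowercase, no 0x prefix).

Key "dIVk" = 64 49 56 6b is exactly B = 4 bytes: K' = 64 49 56 6b.
K' ⊕ ipad = 52 7f 60 5d.  K' ⊕ opad = 38 15 0a 37.
Inner input = (K'⊕ipad) ∥ m = 52 7f 60 5d ∥ 96.
Inner hash: even-index sum = 328 mod 256 = 72; odd-index sum = 220 mod 256 = 220 → 48 dc.
Outer input = (K'⊕opad) ∥ inner = 38 15 0a 37 ∥ 48 dc.
Outer hash (tag): even-index sum = 138 mod 256 = 138; odd-index sum = 296 mod 256 = 40 → 8a 28.

8a28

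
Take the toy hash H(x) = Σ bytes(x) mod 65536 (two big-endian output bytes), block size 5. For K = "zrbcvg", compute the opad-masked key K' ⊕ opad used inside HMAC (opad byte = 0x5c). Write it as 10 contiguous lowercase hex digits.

5ed25c5c5c

Key "zrbcvg" = 7a 72 62 63 76 67 is 6 bytes > B = 5, so hash it first: H(key) = 02 8e, then zero-pad to 5 bytes: K' = 02 8e 00 00 00.
XOR each byte with 0x5c: 02⊕5c=5e, 8e⊕5c=d2, 00⊕5c=5c, 00⊕5c=5c, 00⊕5c=5c.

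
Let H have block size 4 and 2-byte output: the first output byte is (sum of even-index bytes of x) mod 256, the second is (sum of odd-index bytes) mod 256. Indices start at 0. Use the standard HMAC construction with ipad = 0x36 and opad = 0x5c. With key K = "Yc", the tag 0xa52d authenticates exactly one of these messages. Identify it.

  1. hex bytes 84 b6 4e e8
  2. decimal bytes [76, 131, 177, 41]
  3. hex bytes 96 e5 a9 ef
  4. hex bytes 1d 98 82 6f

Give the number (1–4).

4

Key "Yc" = 59 63 is 2 bytes ≤ B = 4; zero-pad to 4 bytes: K' = 59 63 00 00.
K' ⊕ ipad = 6f 55 36 36; K' ⊕ opad = 05 3f 5c 5c.
m1: inner = H(6f 55 36 36 84 b6 4e e8) = 77 29; tag = H(05 3f 5c 5c 77 29) = d8c4
m2: inner = H(6f 55 36 36 4c 83 b1 29) = a2 37; tag = H(05 3f 5c 5c a2 37) = 03d2
m3: inner = H(6f 55 36 36 96 e5 a9 ef) = e4 5f; tag = H(05 3f 5c 5c e4 5f) = 45fa
m4: inner = H(6f 55 36 36 1d 98 82 6f) = 44 92; tag = H(05 3f 5c 5c 44 92) = a52d ← matches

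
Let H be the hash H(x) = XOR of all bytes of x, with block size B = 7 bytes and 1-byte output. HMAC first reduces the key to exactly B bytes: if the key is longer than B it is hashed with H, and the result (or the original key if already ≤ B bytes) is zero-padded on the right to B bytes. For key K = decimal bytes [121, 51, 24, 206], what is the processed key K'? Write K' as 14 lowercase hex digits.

Key decimal bytes [121, 51, 24, 206] = 79 33 18 ce is 4 bytes ≤ B = 7; zero-pad to 7 bytes: K' = 79 33 18 ce 00 00 00.

793318ce000000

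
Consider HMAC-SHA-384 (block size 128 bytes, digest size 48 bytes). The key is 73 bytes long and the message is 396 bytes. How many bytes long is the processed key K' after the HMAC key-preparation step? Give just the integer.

Key is 73 ≤ 128 bytes, zero-padded: |K'| = 128.

128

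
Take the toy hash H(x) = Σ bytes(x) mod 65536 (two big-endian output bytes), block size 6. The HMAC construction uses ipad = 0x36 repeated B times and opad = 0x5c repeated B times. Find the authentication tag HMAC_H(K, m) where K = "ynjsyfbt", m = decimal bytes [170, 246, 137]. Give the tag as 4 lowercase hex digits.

Key "ynjsyfbt" = 79 6e 6a 73 79 66 62 74 is 8 bytes > B = 6, so hash it first: H(key) = 03 79, then zero-pad to 6 bytes: K' = 03 79 00 00 00 00.
K' ⊕ ipad = 35 4f 36 36 36 36.  K' ⊕ opad = 5f 25 5c 5c 5c 5c.
Inner input = (K'⊕ipad) ∥ m = 35 4f 36 36 36 36 ∥ aa f6 89.
Inner hash: sum = 53+79+54+54+54+54+170+246+137 = 901 → 03 85.
Outer input = (K'⊕opad) ∥ inner = 5f 25 5c 5c 5c 5c ∥ 03 85.
Outer hash (tag): sum = 95+37+92+92+92+92+3+133 = 636 → 02 7c.

027c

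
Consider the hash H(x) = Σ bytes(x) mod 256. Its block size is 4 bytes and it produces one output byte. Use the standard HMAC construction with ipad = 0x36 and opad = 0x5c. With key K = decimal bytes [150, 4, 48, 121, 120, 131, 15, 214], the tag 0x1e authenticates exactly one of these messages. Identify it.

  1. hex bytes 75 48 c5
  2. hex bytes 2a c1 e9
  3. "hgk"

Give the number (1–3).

2

Key decimal bytes [150, 4, 48, 121, 120, 131, 15, 214] = 96 04 30 79 78 83 0f d6 is 8 bytes > B = 4, so hash it first: H(key) = 23, then zero-pad to 4 bytes: K' = 23 00 00 00.
K' ⊕ ipad = 15 36 36 36; K' ⊕ opad = 7f 5c 5c 5c.
m1: inner = H(15 36 36 36 75 48 c5) = 39; tag = H(7f 5c 5c 5c 39) = cc
m2: inner = H(15 36 36 36 2a c1 e9) = 8b; tag = H(7f 5c 5c 5c 8b) = 1e ← matches
m3: inner = H(15 36 36 36 68 67 6b) = f1; tag = H(7f 5c 5c 5c f1) = 84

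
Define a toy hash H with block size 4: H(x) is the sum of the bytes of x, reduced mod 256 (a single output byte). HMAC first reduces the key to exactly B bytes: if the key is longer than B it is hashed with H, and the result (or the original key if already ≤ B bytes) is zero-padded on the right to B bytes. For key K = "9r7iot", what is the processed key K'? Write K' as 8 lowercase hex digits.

|K| = 6 > B = 4, so first hash the key.
H(K): sum = 57+114+55+105+111+116 = 558; mod 256 = 46 → 2e.
Zero-pad H(K) = 2e to 4 bytes: K' = 2e 00 00 00.

2e000000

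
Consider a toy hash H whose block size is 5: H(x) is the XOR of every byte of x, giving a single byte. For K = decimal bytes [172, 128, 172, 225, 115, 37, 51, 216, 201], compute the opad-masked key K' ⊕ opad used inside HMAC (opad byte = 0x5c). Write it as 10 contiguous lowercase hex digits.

Key decimal bytes [172, 128, 172, 225, 115, 37, 51, 216, 201] = ac 80 ac e1 73 25 33 d8 c9 is 9 bytes > B = 5, so hash it first: H(key) = 15, then zero-pad to 5 bytes: K' = 15 00 00 00 00.
XOR each byte with 0x5c: 15⊕5c=49, 00⊕5c=5c, 00⊕5c=5c, 00⊕5c=5c, 00⊕5c=5c.

495c5c5c5c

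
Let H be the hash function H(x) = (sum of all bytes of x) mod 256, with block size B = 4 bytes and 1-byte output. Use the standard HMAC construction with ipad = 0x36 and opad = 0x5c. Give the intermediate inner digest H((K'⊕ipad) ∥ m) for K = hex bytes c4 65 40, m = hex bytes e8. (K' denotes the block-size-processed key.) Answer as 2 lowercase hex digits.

d9

Key hex bytes c4 65 40 is 3 bytes ≤ B = 4; zero-pad to 4 bytes: K' = c4 65 40 00.
K' ⊕ ipad = f2 53 76 36.
Inner input = f2 53 76 36 ∥ e8.
Inner hash: sum = 242+83+118+54+232 = 729; mod 256 = 217 → d9.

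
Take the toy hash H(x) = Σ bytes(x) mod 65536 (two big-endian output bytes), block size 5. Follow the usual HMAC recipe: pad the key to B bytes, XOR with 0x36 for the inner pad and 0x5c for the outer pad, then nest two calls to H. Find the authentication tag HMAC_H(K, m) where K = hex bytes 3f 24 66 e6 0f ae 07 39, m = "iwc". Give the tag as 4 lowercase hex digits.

Key hex bytes 3f 24 66 e6 0f ae 07 39 is 8 bytes > B = 5, so hash it first: H(key) = 02 ac, then zero-pad to 5 bytes: K' = 02 ac 00 00 00.
K' ⊕ ipad = 34 9a 36 36 36.  K' ⊕ opad = 5e f0 5c 5c 5c.
Inner input = (K'⊕ipad) ∥ m = 34 9a 36 36 36 ∥ 69 77 63.
Inner hash: sum = 52+154+54+54+54+105+119+99 = 691 → 02 b3.
Outer input = (K'⊕opad) ∥ inner = 5e f0 5c 5c 5c ∥ 02 b3.
Outer hash (tag): sum = 94+240+92+92+92+2+179 = 791 → 03 17.

0317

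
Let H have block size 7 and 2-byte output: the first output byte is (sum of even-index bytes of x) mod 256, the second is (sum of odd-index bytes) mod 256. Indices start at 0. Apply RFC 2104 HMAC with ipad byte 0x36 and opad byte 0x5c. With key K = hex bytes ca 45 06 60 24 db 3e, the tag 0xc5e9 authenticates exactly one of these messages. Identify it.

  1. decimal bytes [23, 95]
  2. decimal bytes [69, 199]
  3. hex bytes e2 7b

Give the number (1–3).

Key hex bytes ca 45 06 60 24 db 3e is exactly B = 7 bytes: K' = ca 45 06 60 24 db 3e.
K' ⊕ ipad = fc 73 30 56 12 ed 08; K' ⊕ opad = 96 19 5a 3c 78 87 62.
m1: inner = H(fc 73 30 56 12 ed 08 17 5f) = a5 cd; tag = H(96 19 5a 3c 78 87 62 a5 cd) = 9781
m2: inner = H(fc 73 30 56 12 ed 08 45 c7) = 0d fb; tag = H(96 19 5a 3c 78 87 62 0d fb) = c5e9 ← matches
m3: inner = H(fc 73 30 56 12 ed 08 e2 7b) = c1 98; tag = H(96 19 5a 3c 78 87 62 c1 98) = 629d

2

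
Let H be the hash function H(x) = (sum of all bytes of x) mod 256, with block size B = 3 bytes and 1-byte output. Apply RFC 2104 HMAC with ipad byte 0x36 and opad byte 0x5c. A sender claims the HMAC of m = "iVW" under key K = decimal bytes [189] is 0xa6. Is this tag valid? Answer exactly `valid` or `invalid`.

valid

Key decimal bytes [189] = bd is 1 byte ≤ B = 3; zero-pad to 3 bytes: K' = bd 00 00.
K' ⊕ ipad = 8b 36 36; K' ⊕ opad = e1 5c 5c.
Inner hash: sum = 139+54+54+105+86+87 = 525; mod 256 = 13 → 0d.
Outer hash (recomputed tag): sum = 225+92+92+13 = 422; mod 256 = 166 → a6.
Recomputed tag = a6; claimed = a6 → match.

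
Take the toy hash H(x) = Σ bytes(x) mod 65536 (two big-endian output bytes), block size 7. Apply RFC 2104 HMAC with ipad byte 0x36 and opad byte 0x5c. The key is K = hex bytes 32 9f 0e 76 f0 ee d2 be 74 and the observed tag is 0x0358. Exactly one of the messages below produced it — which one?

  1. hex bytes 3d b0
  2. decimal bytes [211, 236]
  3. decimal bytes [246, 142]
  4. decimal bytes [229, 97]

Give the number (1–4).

Key hex bytes 32 9f 0e 76 f0 ee d2 be 74 is 9 bytes > B = 7, so hash it first: H(key) = 05 37, then zero-pad to 7 bytes: K' = 05 37 00 00 00 00 00.
K' ⊕ ipad = 33 01 36 36 36 36 36; K' ⊕ opad = 59 6b 5c 5c 5c 5c 5c.
m1: inner = H(33 01 36 36 36 36 36 3d b0) = 02 2f; tag = H(59 6b 5c 5c 5c 5c 5c 02 2f) = 02c1
m2: inner = H(33 01 36 36 36 36 36 d3 ec) = 03 01; tag = H(59 6b 5c 5c 5c 5c 5c 03 01) = 0294
m3: inner = H(33 01 36 36 36 36 36 f6 8e) = 02 c6; tag = H(59 6b 5c 5c 5c 5c 5c 02 c6) = 0358 ← matches
m4: inner = H(33 01 36 36 36 36 36 e5 61) = 02 88; tag = H(59 6b 5c 5c 5c 5c 5c 02 88) = 031a

3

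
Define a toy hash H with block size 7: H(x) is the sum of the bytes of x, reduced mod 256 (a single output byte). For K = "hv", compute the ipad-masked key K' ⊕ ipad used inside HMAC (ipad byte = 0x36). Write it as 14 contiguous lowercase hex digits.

Key "hv" = 68 76 is 2 bytes ≤ B = 7; zero-pad to 7 bytes: K' = 68 76 00 00 00 00 00.
XOR each byte with 0x36: 68⊕36=5e, 76⊕36=40, 00⊕36=36, 00⊕36=36, 00⊕36=36, 00⊕36=36, 00⊕36=36.

5e403636363636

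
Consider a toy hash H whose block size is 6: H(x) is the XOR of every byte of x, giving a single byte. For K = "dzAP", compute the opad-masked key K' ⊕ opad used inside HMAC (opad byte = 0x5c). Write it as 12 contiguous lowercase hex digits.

38261d0c5c5c

Key "dzAP" = 64 7a 41 50 is 4 bytes ≤ B = 6; zero-pad to 6 bytes: K' = 64 7a 41 50 00 00.
XOR each byte with 0x5c: 64⊕5c=38, 7a⊕5c=26, 41⊕5c=1d, 50⊕5c=0c, 00⊕5c=5c, 00⊕5c=5c.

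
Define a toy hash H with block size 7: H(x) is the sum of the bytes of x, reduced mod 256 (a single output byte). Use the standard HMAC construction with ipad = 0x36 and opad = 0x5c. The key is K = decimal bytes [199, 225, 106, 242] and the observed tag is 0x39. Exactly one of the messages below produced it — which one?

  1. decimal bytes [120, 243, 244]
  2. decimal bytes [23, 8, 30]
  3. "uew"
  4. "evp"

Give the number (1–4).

Key decimal bytes [199, 225, 106, 242] = c7 e1 6a f2 is 4 bytes ≤ B = 7; zero-pad to 7 bytes: K' = c7 e1 6a f2 00 00 00.
K' ⊕ ipad = f1 d7 5c c4 36 36 36; K' ⊕ opad = 9b bd 36 ae 5c 5c 5c.
m1: inner = H(f1 d7 5c c4 36 36 36 78 f3 f4) = e9; tag = H(9b bd 36 ae 5c 5c 5c e9) = 39 ← matches
m2: inner = H(f1 d7 5c c4 36 36 36 17 08 1e) = c7; tag = H(9b bd 36 ae 5c 5c 5c c7) = 17
m3: inner = H(f1 d7 5c c4 36 36 36 75 65 77) = db; tag = H(9b bd 36 ae 5c 5c 5c db) = 2b
m4: inner = H(f1 d7 5c c4 36 36 36 65 76 70) = d5; tag = H(9b bd 36 ae 5c 5c 5c d5) = 25

1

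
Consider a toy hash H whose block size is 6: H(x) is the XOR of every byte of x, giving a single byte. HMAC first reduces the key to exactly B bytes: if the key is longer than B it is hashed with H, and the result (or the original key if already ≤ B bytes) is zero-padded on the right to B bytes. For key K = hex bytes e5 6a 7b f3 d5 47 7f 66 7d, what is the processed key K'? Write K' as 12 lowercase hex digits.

f10000000000

|K| = 9 > B = 6, so first hash the key.
H(K): XOR e5⊕6a⊕7b⊕f3⊕d5⊕47⊕7f⊕66⊕7d = f1.
Zero-pad H(K) = f1 to 6 bytes: K' = f1 00 00 00 00 00.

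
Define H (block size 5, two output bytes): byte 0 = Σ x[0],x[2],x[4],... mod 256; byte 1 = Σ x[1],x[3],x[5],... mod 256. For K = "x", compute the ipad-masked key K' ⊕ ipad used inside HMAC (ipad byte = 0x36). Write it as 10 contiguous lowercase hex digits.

Key "x" = 78 is 1 byte ≤ B = 5; zero-pad to 5 bytes: K' = 78 00 00 00 00.
XOR each byte with 0x36: 78⊕36=4e, 00⊕36=36, 00⊕36=36, 00⊕36=36, 00⊕36=36.

4e36363636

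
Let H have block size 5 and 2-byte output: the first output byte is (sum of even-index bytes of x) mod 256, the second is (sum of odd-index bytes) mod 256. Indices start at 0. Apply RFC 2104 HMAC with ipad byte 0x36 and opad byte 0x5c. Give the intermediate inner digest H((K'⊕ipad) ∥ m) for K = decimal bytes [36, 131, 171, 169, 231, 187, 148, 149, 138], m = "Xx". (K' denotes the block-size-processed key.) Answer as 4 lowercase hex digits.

c6d8

Key decimal bytes [36, 131, 171, 169, 231, 187, 148, 149, 138] = 24 83 ab a9 e7 bb 94 95 8a is 9 bytes > B = 5, so hash it first: H(key) = d4 7c, then zero-pad to 5 bytes: K' = d4 7c 00 00 00.
K' ⊕ ipad = e2 4a 36 36 36.
Inner input = e2 4a 36 36 36 ∥ 58 78.
Inner hash: even-index sum = 454 mod 256 = 198; odd-index sum = 216 mod 256 = 216 → c6 d8.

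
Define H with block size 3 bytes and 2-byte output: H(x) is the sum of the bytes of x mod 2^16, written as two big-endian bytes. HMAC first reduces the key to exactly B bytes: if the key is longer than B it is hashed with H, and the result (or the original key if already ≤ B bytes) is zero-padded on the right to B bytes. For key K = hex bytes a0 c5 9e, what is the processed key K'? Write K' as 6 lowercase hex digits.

a0c59e

Key hex bytes a0 c5 9e is exactly B = 3 bytes: K' = a0 c5 9e.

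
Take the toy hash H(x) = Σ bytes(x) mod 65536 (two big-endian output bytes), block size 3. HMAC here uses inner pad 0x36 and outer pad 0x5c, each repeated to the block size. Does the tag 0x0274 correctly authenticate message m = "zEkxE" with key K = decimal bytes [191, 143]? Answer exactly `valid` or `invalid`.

valid

Key decimal bytes [191, 143] = bf 8f is 2 bytes ≤ B = 3; zero-pad to 3 bytes: K' = bf 8f 00.
K' ⊕ ipad = 89 b9 36; K' ⊕ opad = e3 d3 5c.
Inner hash: sum = 137+185+54+122+69+107+120+69 = 863 → 03 5f.
Outer hash (recomputed tag): sum = 227+211+92+3+95 = 628 → 02 74.
Recomputed tag = 0274; claimed = 0274 → match.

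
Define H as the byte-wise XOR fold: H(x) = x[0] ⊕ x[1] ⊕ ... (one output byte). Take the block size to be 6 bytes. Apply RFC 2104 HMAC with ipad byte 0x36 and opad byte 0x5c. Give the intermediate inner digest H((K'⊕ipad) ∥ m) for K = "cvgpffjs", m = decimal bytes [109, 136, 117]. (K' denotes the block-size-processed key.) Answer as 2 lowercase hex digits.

8b

Key "cvgpffjs" = 63 76 67 70 66 66 6a 73 is 8 bytes > B = 6, so hash it first: H(key) = 1b, then zero-pad to 6 bytes: K' = 1b 00 00 00 00 00.
K' ⊕ ipad = 2d 36 36 36 36 36.
Inner input = 2d 36 36 36 36 36 ∥ 6d 88 75.
Inner hash: XOR 2d⊕36⊕36⊕36⊕36⊕36⊕6d⊕88⊕75 = 8b.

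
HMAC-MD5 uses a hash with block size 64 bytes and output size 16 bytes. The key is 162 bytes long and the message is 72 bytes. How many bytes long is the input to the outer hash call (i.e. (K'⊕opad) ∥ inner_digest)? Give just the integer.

80

Key is 162 > 64 bytes, so it is hashed to 16 bytes then zero-padded to 64: |K'| = 64.
Outer input = (K'⊕opad) ∥ H(inner) → 64 + 16 = 80 bytes.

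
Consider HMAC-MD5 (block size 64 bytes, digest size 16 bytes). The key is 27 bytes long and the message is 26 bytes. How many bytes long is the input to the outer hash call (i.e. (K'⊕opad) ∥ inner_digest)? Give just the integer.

Key is 27 ≤ 64 bytes, zero-padded: |K'| = 64.
Outer input = (K'⊕opad) ∥ H(inner) → 64 + 16 = 80 bytes.

80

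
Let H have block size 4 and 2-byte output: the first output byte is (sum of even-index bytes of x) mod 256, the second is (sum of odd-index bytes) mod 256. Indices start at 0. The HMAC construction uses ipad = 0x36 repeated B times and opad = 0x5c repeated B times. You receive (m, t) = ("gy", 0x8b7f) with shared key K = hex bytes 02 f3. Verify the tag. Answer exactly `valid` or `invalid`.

Key hex bytes 02 f3 is 2 bytes ≤ B = 4; zero-pad to 4 bytes: K' = 02 f3 00 00.
K' ⊕ ipad = 34 c5 36 36; K' ⊕ opad = 5e af 5c 5c.
Inner hash: even-index sum = 209 mod 256 = 209; odd-index sum = 372 mod 256 = 116 → d1 74.
Outer hash (recomputed tag): even-index sum = 395 mod 256 = 139; odd-index sum = 383 mod 256 = 127 → 8b 7f.
Recomputed tag = 8b7f; claimed = 8b7f → match.

valid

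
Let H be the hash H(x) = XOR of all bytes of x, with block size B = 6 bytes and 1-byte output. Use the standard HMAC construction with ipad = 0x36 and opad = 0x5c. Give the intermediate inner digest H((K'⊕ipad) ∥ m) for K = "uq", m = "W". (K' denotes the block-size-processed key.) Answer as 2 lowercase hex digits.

Key "uq" = 75 71 is 2 bytes ≤ B = 6; zero-pad to 6 bytes: K' = 75 71 00 00 00 00.
K' ⊕ ipad = 43 47 36 36 36 36.
Inner input = 43 47 36 36 36 36 ∥ 57.
Inner hash: XOR 43⊕47⊕36⊕36⊕36⊕36⊕57 = 53.

53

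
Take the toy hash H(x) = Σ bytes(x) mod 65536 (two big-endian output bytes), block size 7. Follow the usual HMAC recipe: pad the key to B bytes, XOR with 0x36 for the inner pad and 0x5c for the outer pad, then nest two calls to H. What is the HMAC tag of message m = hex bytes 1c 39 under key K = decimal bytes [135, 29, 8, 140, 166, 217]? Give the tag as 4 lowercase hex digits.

04fc

Key decimal bytes [135, 29, 8, 140, 166, 217] = 87 1d 08 8c a6 d9 is 6 bytes ≤ B = 7; zero-pad to 7 bytes: K' = 87 1d 08 8c a6 d9 00.
K' ⊕ ipad = b1 2b 3e ba 90 ef 36.  K' ⊕ opad = db 41 54 d0 fa 85 5c.
Inner input = (K'⊕ipad) ∥ m = b1 2b 3e ba 90 ef 36 ∥ 1c 39.
Inner hash: sum = 177+43+62+186+144+239+54+28+57 = 990 → 03 de.
Outer input = (K'⊕opad) ∥ inner = db 41 54 d0 fa 85 5c ∥ 03 de.
Outer hash (tag): sum = 219+65+84+208+250+133+92+3+222 = 1276 → 04 fc.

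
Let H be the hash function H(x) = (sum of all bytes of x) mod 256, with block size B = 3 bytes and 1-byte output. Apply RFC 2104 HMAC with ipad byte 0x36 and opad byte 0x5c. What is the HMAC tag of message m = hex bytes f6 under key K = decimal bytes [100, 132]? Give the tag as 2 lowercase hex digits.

Key decimal bytes [100, 132] = 64 84 is 2 bytes ≤ B = 3; zero-pad to 3 bytes: K' = 64 84 00.
K' ⊕ ipad = 52 b2 36.  K' ⊕ opad = 38 d8 5c.
Inner input = (K'⊕ipad) ∥ m = 52 b2 36 ∥ f6.
Inner hash: sum = 82+178+54+246 = 560; mod 256 = 48 → 30.
Outer input = (K'⊕opad) ∥ inner = 38 d8 5c ∥ 30.
Outer hash (tag): sum = 56+216+92+48 = 412; mod 256 = 156 → 9c.

9c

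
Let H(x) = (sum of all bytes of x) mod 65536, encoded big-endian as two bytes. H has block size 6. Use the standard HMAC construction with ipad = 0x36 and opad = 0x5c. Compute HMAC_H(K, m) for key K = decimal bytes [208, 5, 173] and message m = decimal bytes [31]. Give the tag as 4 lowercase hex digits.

0361

Key decimal bytes [208, 5, 173] = d0 05 ad is 3 bytes ≤ B = 6; zero-pad to 6 bytes: K' = d0 05 ad 00 00 00.
K' ⊕ ipad = e6 33 9b 36 36 36.  K' ⊕ opad = 8c 59 f1 5c 5c 5c.
Inner input = (K'⊕ipad) ∥ m = e6 33 9b 36 36 36 ∥ 1f.
Inner hash: sum = 230+51+155+54+54+54+31 = 629 → 02 75.
Outer input = (K'⊕opad) ∥ inner = 8c 59 f1 5c 5c 5c ∥ 02 75.
Outer hash (tag): sum = 140+89+241+92+92+92+2+117 = 865 → 03 61.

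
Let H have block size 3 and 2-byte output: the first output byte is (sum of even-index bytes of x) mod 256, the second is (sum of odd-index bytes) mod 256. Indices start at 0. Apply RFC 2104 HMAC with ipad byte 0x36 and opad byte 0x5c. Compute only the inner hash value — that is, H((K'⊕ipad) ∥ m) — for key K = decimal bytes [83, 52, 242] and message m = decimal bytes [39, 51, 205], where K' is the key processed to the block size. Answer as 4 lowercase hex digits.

5cf6

Key decimal bytes [83, 52, 242] = 53 34 f2 is exactly B = 3 bytes: K' = 53 34 f2.
K' ⊕ ipad = 65 02 c4.
Inner input = 65 02 c4 ∥ 27 33 cd.
Inner hash: even-index sum = 348 mod 256 = 92; odd-index sum = 246 mod 256 = 246 → 5c f6.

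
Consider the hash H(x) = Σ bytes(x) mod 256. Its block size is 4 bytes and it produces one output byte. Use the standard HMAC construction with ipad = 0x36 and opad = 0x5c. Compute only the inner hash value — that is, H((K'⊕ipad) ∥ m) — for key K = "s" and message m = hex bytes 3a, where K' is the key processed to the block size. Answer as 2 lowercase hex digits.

Key "s" = 73 is 1 byte ≤ B = 4; zero-pad to 4 bytes: K' = 73 00 00 00.
K' ⊕ ipad = 45 36 36 36.
Inner input = 45 36 36 36 ∥ 3a.
Inner hash: sum = 69+54+54+54+58 = 289; mod 256 = 33 → 21.

21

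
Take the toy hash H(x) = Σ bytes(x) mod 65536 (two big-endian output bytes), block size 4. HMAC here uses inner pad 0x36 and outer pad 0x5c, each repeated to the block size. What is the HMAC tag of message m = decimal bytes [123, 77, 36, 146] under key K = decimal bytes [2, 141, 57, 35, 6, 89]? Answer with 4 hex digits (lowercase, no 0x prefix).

01ca

Key decimal bytes [2, 141, 57, 35, 6, 89] = 02 8d 39 23 06 59 is 6 bytes > B = 4, so hash it first: H(key) = 01 4a, then zero-pad to 4 bytes: K' = 01 4a 00 00.
K' ⊕ ipad = 37 7c 36 36.  K' ⊕ opad = 5d 16 5c 5c.
Inner input = (K'⊕ipad) ∥ m = 37 7c 36 36 ∥ 7b 4d 24 92.
Inner hash: sum = 55+124+54+54+123+77+36+146 = 669 → 02 9d.
Outer input = (K'⊕opad) ∥ inner = 5d 16 5c 5c ∥ 02 9d.
Outer hash (tag): sum = 93+22+92+92+2+157 = 458 → 01 ca.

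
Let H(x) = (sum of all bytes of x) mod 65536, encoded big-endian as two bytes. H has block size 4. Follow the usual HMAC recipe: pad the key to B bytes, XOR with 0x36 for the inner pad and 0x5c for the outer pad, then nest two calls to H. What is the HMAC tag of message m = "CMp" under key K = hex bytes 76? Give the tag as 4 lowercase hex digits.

Key hex bytes 76 is 1 byte ≤ B = 4; zero-pad to 4 bytes: K' = 76 00 00 00.
K' ⊕ ipad = 40 36 36 36.  K' ⊕ opad = 2a 5c 5c 5c.
Inner input = (K'⊕ipad) ∥ m = 40 36 36 36 ∥ 43 4d 70.
Inner hash: sum = 64+54+54+54+67+77+112 = 482 → 01 e2.
Outer input = (K'⊕opad) ∥ inner = 2a 5c 5c 5c ∥ 01 e2.
Outer hash (tag): sum = 42+92+92+92+1+226 = 545 → 02 21.

0221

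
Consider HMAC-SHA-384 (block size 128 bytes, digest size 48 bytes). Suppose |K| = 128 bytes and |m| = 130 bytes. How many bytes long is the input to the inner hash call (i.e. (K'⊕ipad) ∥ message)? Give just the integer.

Key is 128 ≤ 128 bytes, zero-padded: |K'| = 128.
Inner input = (K'⊕ipad) ∥ m → 128 + 130 = 258 bytes.

258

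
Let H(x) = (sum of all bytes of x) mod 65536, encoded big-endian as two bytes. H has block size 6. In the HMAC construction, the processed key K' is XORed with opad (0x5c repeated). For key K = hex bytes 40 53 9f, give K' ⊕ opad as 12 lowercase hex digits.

Key hex bytes 40 53 9f is 3 bytes ≤ B = 6; zero-pad to 6 bytes: K' = 40 53 9f 00 00 00.
XOR each byte with 0x5c: 40⊕5c=1c, 53⊕5c=0f, 9f⊕5c=c3, 00⊕5c=5c, 00⊕5c=5c, 00⊕5c=5c.

1c0fc35c5c5c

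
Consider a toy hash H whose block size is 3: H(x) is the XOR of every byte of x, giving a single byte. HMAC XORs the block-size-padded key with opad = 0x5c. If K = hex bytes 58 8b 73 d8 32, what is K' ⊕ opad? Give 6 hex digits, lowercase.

Key hex bytes 58 8b 73 d8 32 is 5 bytes > B = 3, so hash it first: H(key) = 4a, then zero-pad to 3 bytes: K' = 4a 00 00.
XOR each byte with 0x5c: 4a⊕5c=16, 00⊕5c=5c, 00⊕5c=5c.

165c5c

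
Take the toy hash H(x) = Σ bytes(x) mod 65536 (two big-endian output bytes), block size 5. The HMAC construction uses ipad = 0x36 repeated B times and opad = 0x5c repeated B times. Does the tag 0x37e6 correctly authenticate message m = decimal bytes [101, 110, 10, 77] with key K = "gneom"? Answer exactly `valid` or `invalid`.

Key "gneom" = 67 6e 65 6f 6d is exactly B = 5 bytes: K' = 67 6e 65 6f 6d.
K' ⊕ ipad = 51 58 53 59 5b; K' ⊕ opad = 3b 32 39 33 31.
Inner hash: sum = 81+88+83+89+91+101+110+10+77 = 730 → 02 da.
Outer hash (recomputed tag): sum = 59+50+57+51+49+2+218 = 486 → 01 e6.
Recomputed tag = 01e6; claimed = 37e6 → mismatch.

invalid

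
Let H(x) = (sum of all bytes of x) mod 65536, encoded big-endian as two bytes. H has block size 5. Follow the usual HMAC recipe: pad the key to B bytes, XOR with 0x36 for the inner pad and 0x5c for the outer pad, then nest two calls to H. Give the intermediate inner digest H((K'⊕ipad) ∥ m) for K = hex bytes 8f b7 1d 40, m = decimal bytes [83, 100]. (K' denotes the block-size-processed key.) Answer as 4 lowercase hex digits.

Key hex bytes 8f b7 1d 40 is 4 bytes ≤ B = 5; zero-pad to 5 bytes: K' = 8f b7 1d 40 00.
K' ⊕ ipad = b9 81 2b 76 36.
Inner input = b9 81 2b 76 36 ∥ 53 64.
Inner hash: sum = 185+129+43+118+54+83+100 = 712 → 02 c8.

02c8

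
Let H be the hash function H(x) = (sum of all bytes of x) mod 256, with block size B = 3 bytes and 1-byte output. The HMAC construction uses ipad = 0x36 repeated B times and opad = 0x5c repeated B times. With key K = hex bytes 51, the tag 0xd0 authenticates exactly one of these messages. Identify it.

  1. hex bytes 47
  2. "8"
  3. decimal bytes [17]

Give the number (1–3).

2

Key hex bytes 51 is 1 byte ≤ B = 3; zero-pad to 3 bytes: K' = 51 00 00.
K' ⊕ ipad = 67 36 36; K' ⊕ opad = 0d 5c 5c.
m1: inner = H(67 36 36 47) = 1a; tag = H(0d 5c 5c 1a) = df
m2: inner = H(67 36 36 38) = 0b; tag = H(0d 5c 5c 0b) = d0 ← matches
m3: inner = H(67 36 36 11) = e4; tag = H(0d 5c 5c e4) = a9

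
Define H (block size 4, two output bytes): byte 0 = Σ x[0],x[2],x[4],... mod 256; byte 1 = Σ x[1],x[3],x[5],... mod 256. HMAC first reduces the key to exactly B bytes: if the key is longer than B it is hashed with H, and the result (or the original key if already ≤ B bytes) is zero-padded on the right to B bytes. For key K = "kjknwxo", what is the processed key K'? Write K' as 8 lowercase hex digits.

|K| = 7 > B = 4, so first hash the key.
H(K): even-index sum = 444 mod 256 = 188; odd-index sum = 336 mod 256 = 80 → bc 50.
Zero-pad H(K) = bc 50 to 4 bytes: K' = bc 50 00 00.

bc500000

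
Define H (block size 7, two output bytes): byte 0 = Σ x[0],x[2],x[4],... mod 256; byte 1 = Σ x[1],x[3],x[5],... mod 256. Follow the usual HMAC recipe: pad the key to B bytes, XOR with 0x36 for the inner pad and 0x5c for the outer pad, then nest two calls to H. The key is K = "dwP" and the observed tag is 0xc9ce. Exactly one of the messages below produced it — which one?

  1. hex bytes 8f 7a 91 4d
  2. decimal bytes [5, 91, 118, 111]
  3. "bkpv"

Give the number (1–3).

Key "dwP" = 64 77 50 is 3 bytes ≤ B = 7; zero-pad to 7 bytes: K' = 64 77 50 00 00 00 00.
K' ⊕ ipad = 52 41 66 36 36 36 36; K' ⊕ opad = 38 2b 0c 5c 5c 5c 5c.
m1: inner = H(52 41 66 36 36 36 36 8f 7a 91 4d) = eb cd; tag = H(38 2b 0c 5c 5c 5c 5c eb cd) = c9ce ← matches
m2: inner = H(52 41 66 36 36 36 36 05 5b 76 6f) = ee 28; tag = H(38 2b 0c 5c 5c 5c 5c ee 28) = 24d1
m3: inner = H(52 41 66 36 36 36 36 62 6b 70 76) = 05 7f; tag = H(38 2b 0c 5c 5c 5c 5c 05 7f) = 7be8

1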